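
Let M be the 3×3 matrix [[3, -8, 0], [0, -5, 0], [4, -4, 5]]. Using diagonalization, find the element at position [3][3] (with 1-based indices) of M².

Characteristic polynomial: s^3 - 3s^2 - 25s + 75 = (s - 5)(s - 3)(s + 5), so the eigenvalues are -5, 3, 5.
s=3: eigenvector (1, 0, -2).
s=-5: eigenvector (1, 1, 0).
s=5: eigenvector (0, 0, 1).
P = [[1, 1, 0], [0, 1, 0], [-2, 0, 1]], D = diag(3, -5, 5), P⁻¹ = [[1, -1, 0], [0, 1, 0], [2, -2, 1]].
M² = P·diag(9, 25, 25)·P⁻¹ = [[9, 16, 0], [0, 25, 0], [32, -32, 25]].
The requested entry is 25.

25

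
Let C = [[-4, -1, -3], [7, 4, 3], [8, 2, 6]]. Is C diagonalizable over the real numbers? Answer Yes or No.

No

Characteristic polynomial: p(r) = r^3 - 6r^2 + 9r = r(r - 3)^2.
r = 3 has algebraic multiplicity 2; rank(C − 3I) = 2, so geometric multiplicity = 1.
Geometric multiplicity < algebraic multiplicity, so C is not diagonalizable.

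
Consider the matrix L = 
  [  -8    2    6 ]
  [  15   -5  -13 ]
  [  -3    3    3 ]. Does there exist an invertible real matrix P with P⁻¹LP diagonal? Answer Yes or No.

No

Characteristic polynomial: p(r) = r^3 + 10r^2 + 28r + 24 = (r + 2)^2(r + 6).
r = -2 has algebraic multiplicity 2; rank(L + 2I) = 2, so geometric multiplicity = 1.
Geometric multiplicity < algebraic multiplicity, so L is not diagonalizable.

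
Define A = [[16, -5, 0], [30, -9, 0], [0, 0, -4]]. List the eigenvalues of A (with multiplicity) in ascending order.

-4, 1, 6

Characteristic polynomial: p(λ) = λ^3 - 3λ^2 - 22λ + 24 = (λ - 6)(λ - 1)(λ + 4).
Roots (with multiplicity): -4, 1, 6.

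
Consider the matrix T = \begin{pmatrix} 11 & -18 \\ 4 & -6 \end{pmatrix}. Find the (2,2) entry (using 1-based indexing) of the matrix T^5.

-1656

Characteristic polynomial: λ^2 - 5λ + 6 = (λ - 3)(λ - 2), so the eigenvalues are 2, 3.
λ=3: eigenvector (9, 4).
λ=2: eigenvector (2, 1).
P = [[9, 2], [4, 1]], D = diag(3, 2), P⁻¹ = [[1, -2], [-4, 9]].
T⁵ = P·diag(243, 32)·P⁻¹ = [[1931, -3798], [844, -1656]].
The requested entry is -1656.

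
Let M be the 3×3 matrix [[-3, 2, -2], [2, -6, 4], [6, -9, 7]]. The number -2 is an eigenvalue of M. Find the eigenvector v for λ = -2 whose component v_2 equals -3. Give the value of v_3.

-3

M + 2I = [[-1, 2, -2], [2, -4, 4], [6, -9, 9]].
Solving (M + 2I)v = 0 gives the eigenspace spanned by (0, -3, -3).
With v_2 = -3, v = (0, -3, -3), so v_3 = -3.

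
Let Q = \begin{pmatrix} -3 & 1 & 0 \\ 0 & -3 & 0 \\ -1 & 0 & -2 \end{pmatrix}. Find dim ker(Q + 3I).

1

Q + 3I = [[0, 1, 0], [0, 0, 0], [-1, 0, 1]].
This matrix has rank 2, so its null space has dimension 3 − 2 = 1.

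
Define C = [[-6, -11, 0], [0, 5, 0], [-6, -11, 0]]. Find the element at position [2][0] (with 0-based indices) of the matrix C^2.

36

Characteristic polynomial: λ^3 + λ^2 - 30λ = λ(λ - 5)(λ + 6), so the eigenvalues are -6, 0, 5.
λ=-6: eigenvector (-1, 0, -1).
λ=5: eigenvector (1, -1, 1).
λ=0: eigenvector (0, 0, 1).
P = [[-1, 1, 0], [0, -1, 0], [-1, 1, 1]], D = diag(-6, 5, 0), P⁻¹ = [[-1, -1, 0], [0, -1, 0], [-1, 0, 1]].
C² = P·diag(36, 25, 0)·P⁻¹ = [[36, 11, 0], [0, 25, 0], [36, 11, 0]].
The requested entry is 36.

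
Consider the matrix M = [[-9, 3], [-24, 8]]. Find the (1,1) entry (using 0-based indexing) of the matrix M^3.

Characteristic polynomial: μ^2 + μ = μ(μ + 1), so the eigenvalues are -1, 0.
μ=-1: eigenvector (-3, -8).
μ=0: eigenvector (1, 3).
P = [[-3, 1], [-8, 3]], D = diag(-1, 0), P⁻¹ = [[-3, 1], [-8, 3]].
M³ = P·diag(-1, 0)·P⁻¹ = [[-9, 3], [-24, 8]].
The requested entry is 8.

8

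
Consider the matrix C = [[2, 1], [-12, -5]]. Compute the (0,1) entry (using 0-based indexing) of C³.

7

Characteristic polynomial: t^2 + 3t + 2 = (t + 1)(t + 2), so the eigenvalues are -2, -1.
t=-1: eigenvector (1, -3).
t=-2: eigenvector (-1, 4).
P = [[1, -1], [-3, 4]], D = diag(-1, -2), P⁻¹ = [[4, 1], [3, 1]].
C³ = P·diag(-1, -8)·P⁻¹ = [[20, 7], [-84, -29]].
The requested entry is 7.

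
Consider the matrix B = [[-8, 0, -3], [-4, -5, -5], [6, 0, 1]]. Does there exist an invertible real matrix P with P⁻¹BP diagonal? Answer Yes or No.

No

Characteristic polynomial: p(s) = s^3 + 12s^2 + 45s + 50 = (s + 2)(s + 5)^2.
s = -5 has algebraic multiplicity 2; rank(B + 5I) = 2, so geometric multiplicity = 1.
Geometric multiplicity < algebraic multiplicity, so B is not diagonalizable.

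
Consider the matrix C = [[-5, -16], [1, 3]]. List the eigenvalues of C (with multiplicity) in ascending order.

-1, -1

Characteristic polynomial: p(λ) = λ^2 + 2λ + 1 = (λ + 1)^2.
Roots (with multiplicity): -1, -1.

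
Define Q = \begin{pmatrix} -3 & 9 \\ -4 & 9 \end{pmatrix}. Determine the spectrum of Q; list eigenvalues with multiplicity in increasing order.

Characteristic polynomial: p(t) = t^2 - 6t + 9 = (t - 3)^2.
Roots (with multiplicity): 3, 3.

3, 3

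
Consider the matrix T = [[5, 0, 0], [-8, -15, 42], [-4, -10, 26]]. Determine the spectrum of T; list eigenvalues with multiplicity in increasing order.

5, 5, 6

Characteristic polynomial: p(λ) = λ^3 - 16λ^2 + 85λ - 150 = (λ - 6)(λ - 5)^2.
Roots (with multiplicity): 5, 5, 6.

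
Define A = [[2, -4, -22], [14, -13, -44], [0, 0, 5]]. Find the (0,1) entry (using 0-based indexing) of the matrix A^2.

44

Characteristic polynomial: r^3 + 6r^2 - 25r - 150 = (r - 5)(r + 5)(r + 6), so the eigenvalues are -6, -5, 5.
r=5: eigenvector (-2, -4, 1).
r=-5: eigenvector (-4, -7, 0).
r=-6: eigenvector (1, 2, 0).
P = [[-2, -4, 1], [-4, -7, 2], [1, 0, 0]], D = diag(5, -5, -6), P⁻¹ = [[0, 0, 1], [-2, 1, 0], [-7, 4, 2]].
A² = P·diag(25, 25, 36)·P⁻¹ = [[-52, 44, 22], [-154, 113, 44], [0, 0, 25]].
The requested entry is 44.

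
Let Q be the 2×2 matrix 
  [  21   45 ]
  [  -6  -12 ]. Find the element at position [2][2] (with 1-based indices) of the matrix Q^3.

Characteristic polynomial: s^2 - 9s + 18 = (s - 6)(s - 3), so the eigenvalues are 3, 6.
s=3: eigenvector (-5, 2).
s=6: eigenvector (-3, 1).
P = [[-5, -3], [2, 1]], D = diag(3, 6), P⁻¹ = [[1, 3], [-2, -5]].
Q³ = P·diag(27, 216)·P⁻¹ = [[1161, 2835], [-378, -918]].
The requested entry is -918.

-918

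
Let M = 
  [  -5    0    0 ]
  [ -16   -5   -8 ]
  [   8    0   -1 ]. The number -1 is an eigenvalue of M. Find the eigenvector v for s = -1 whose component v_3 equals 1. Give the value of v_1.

0

M + 1I = [[-4, 0, 0], [-16, -4, -8], [8, 0, 0]].
Solving (M + 1I)v = 0 gives the eigenspace spanned by (0, -2, 1).
With v_3 = 1, v = (0, -2, 1), so v_1 = 0.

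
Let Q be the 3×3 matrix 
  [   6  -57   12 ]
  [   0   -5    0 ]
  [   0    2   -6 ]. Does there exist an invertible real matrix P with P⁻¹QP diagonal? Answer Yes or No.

Yes

Characteristic polynomial: p(t) = t^3 + 5t^2 - 36t - 180 = (t - 6)(t + 5)(t + 6).
All 3 eigenvalues are distinct, so Q is diagonalizable.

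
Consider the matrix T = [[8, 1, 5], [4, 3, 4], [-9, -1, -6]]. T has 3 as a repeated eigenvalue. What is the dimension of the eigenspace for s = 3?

T − 3I = [[5, 1, 5], [4, 0, 4], [-9, -1, -9]].
This matrix has rank 2, so its null space has dimension 3 − 2 = 1.

1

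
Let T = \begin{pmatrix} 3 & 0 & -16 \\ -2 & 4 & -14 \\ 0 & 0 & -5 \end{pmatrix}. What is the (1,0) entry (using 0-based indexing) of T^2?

-14

Characteristic polynomial: r^3 - 2r^2 - 23r + 60 = (r - 4)(r - 3)(r + 5), so the eigenvalues are -5, 3, 4.
r=3: eigenvector (1, 2, 0).
r=4: eigenvector (0, 1, 0).
r=-5: eigenvector (2, 2, 1).
P = [[1, 0, 2], [2, 1, 2], [0, 0, 1]], D = diag(3, 4, -5), P⁻¹ = [[1, 0, -2], [-2, 1, 2], [0, 0, 1]].
T² = P·diag(9, 16, 25)·P⁻¹ = [[9, 0, 32], [-14, 16, 46], [0, 0, 25]].
The requested entry is -14.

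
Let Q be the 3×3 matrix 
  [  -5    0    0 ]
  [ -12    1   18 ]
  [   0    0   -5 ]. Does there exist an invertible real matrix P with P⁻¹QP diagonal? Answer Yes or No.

Characteristic polynomial: p(r) = r^3 + 9r^2 + 15r - 25 = (r - 1)(r + 5)^2.
r = -5 has algebraic multiplicity 2; rank(Q + 5I) = 1, so geometric multiplicity = 2.
Every eigenvalue has geometric = algebraic multiplicity, so Q is diagonalizable.

Yes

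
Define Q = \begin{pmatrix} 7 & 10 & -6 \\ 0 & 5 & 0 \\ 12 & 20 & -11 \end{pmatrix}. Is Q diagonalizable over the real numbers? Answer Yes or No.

Yes

Characteristic polynomial: p(λ) = λ^3 - λ^2 - 25λ + 25 = (λ - 5)(λ - 1)(λ + 5).
All 3 eigenvalues are distinct, so Q is diagonalizable.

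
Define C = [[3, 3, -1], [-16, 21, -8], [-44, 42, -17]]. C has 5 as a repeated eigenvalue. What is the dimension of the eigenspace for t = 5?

C − 5I = [[-2, 3, -1], [-16, 16, -8], [-44, 42, -22]].
This matrix has rank 2, so its null space has dimension 3 − 2 = 1.

1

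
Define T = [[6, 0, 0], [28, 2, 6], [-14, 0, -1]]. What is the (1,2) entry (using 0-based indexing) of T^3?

Characteristic polynomial: μ^3 - 7μ^2 + 4μ + 12 = (μ - 6)(μ - 2)(μ + 1), so the eigenvalues are -1, 2, 6.
μ=-1: eigenvector (0, -2, 1).
μ=2: eigenvector (0, 1, 0).
μ=6: eigenvector (1, 4, -2).
P = [[0, 0, 1], [-2, 1, 4], [1, 0, -2]], D = diag(-1, 2, 6), P⁻¹ = [[2, 0, 1], [0, 1, 2], [1, 0, 0]].
T³ = P·diag(-1, 8, 216)·P⁻¹ = [[216, 0, 0], [868, 8, 18], [-434, 0, -1]].
The requested entry is 18.

18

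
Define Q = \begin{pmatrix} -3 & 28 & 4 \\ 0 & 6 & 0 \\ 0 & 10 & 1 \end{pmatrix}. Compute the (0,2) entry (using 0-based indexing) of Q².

Characteristic polynomial: r^3 - 4r^2 - 15r + 18 = (r - 6)(r - 1)(r + 3), so the eigenvalues are -3, 1, 6.
r=-3: eigenvector (1, 0, 0).
r=6: eigenvector (4, 1, 2).
r=1: eigenvector (1, 0, 1).
P = [[1, 4, 1], [0, 1, 0], [0, 2, 1]], D = diag(-3, 6, 1), P⁻¹ = [[1, -2, -1], [0, 1, 0], [0, -2, 1]].
Q² = P·diag(9, 36, 1)·P⁻¹ = [[9, 124, -8], [0, 36, 0], [0, 70, 1]].
The requested entry is -8.

-8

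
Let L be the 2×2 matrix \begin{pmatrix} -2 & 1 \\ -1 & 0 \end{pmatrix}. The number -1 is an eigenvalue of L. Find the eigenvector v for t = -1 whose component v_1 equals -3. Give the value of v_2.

L + 1I = [[-1, 1], [-1, 1]].
Solving (L + 1I)v = 0 gives the eigenspace spanned by (-3, -3).
With v_1 = -3, v = (-3, -3), so v_2 = -3.

-3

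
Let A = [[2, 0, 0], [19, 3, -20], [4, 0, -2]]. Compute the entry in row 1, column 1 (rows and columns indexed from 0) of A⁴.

Characteristic polynomial: r^3 - 3r^2 - 4r + 12 = (r - 3)(r - 2)(r + 2), so the eigenvalues are -2, 2, 3.
r=-2: eigenvector (0, 4, 1).
r=3: eigenvector (0, 1, 0).
r=2: eigenvector (1, 1, 1).
P = [[0, 0, 1], [4, 1, 1], [1, 0, 1]], D = diag(-2, 3, 2), P⁻¹ = [[-1, 0, 1], [3, 1, -4], [1, 0, 0]].
A⁴ = P·diag(16, 81, 16)·P⁻¹ = [[16, 0, 0], [195, 81, -260], [0, 0, 16]].
The requested entry is 81.

81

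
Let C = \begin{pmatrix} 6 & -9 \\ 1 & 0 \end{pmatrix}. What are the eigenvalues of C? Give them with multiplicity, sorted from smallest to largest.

Characteristic polynomial: p(r) = r^2 - 6r + 9 = (r - 3)^2.
Roots (with multiplicity): 3, 3.

3, 3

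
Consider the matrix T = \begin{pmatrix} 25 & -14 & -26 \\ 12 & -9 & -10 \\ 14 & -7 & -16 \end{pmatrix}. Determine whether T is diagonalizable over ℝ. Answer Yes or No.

Yes

Characteristic polynomial: p(μ) = μ^3 - 19μ - 30 = (μ - 5)(μ + 2)(μ + 3).
All 3 eigenvalues are distinct, so T is diagonalizable.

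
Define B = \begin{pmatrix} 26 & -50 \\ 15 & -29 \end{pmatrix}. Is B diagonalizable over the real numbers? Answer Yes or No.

Yes

Characteristic polynomial: p(s) = s^2 + 3s - 4 = (s - 1)(s + 4).
All 2 eigenvalues are distinct, so B is diagonalizable.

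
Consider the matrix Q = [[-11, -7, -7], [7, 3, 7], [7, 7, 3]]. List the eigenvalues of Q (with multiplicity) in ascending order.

-4, -4, 3

Characteristic polynomial: p(r) = r^3 + 5r^2 - 8r - 48 = (r - 3)(r + 4)^2.
Roots (with multiplicity): -4, -4, 3.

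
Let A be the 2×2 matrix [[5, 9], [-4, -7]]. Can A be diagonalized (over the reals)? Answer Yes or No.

No

Characteristic polynomial: p(μ) = μ^2 + 2μ + 1 = (μ + 1)^2.
μ = -1 has algebraic multiplicity 2; rank(A + 1I) = 1, so geometric multiplicity = 1.
Geometric multiplicity < algebraic multiplicity, so A is not diagonalizable.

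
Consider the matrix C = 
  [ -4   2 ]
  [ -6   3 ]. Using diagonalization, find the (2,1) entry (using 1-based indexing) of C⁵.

Characteristic polynomial: t^2 + t = t(t + 1), so the eigenvalues are -1, 0.
t=0: eigenvector (-1, -2).
t=-1: eigenvector (-2, -3).
P = [[-1, -2], [-2, -3]], D = diag(0, -1), P⁻¹ = [[3, -2], [-2, 1]].
C⁵ = P·diag(0, -1)·P⁻¹ = [[-4, 2], [-6, 3]].
The requested entry is -6.

-6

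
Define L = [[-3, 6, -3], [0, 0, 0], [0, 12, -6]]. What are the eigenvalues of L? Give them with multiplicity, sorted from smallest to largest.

Characteristic polynomial: p(t) = t^3 + 9t^2 + 18t = t(t + 3)(t + 6).
Roots (with multiplicity): -6, -3, 0.

-6, -3, 0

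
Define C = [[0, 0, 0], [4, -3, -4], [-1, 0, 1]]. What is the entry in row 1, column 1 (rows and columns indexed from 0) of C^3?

-27

Characteristic polynomial: μ^3 + 2μ^2 - 3μ = μ(μ - 1)(μ + 3), so the eigenvalues are -3, 0, 1.
μ=0: eigenvector (1, 0, 1).
μ=1: eigenvector (0, -1, 1).
μ=-3: eigenvector (0, 1, 0).
P = [[1, 0, 0], [0, -1, 1], [1, 1, 0]], D = diag(0, 1, -3), P⁻¹ = [[1, 0, 0], [-1, 0, 1], [-1, 1, 1]].
C³ = P·diag(0, 1, -27)·P⁻¹ = [[0, 0, 0], [28, -27, -28], [-1, 0, 1]].
The requested entry is -27.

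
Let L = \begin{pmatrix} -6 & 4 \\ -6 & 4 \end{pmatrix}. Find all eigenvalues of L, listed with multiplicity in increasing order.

Characteristic polynomial: p(μ) = μ^2 + 2μ = μ(μ + 2).
Roots (with multiplicity): -2, 0.

-2, 0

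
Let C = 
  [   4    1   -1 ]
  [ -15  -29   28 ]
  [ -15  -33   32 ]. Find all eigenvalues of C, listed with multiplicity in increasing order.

-1, 4, 4

Characteristic polynomial: p(t) = t^3 - 7t^2 + 8t + 16 = (t - 4)^2(t + 1).
Roots (with multiplicity): -1, 4, 4.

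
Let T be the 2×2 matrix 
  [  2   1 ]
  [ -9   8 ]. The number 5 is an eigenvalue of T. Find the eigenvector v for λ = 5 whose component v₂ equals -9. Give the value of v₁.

T − 5I = [[-3, 1], [-9, 3]].
Solving (T − 5I)v = 0 gives the eigenspace spanned by (-3, -9).
With v₂ = -9, v = (-3, -9), so v₁ = -3.

-3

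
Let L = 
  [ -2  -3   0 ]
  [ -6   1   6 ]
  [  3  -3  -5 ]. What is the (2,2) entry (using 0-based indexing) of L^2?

Characteristic polynomial: μ^3 + 6μ^2 + 3μ - 10 = (μ - 1)(μ + 2)(μ + 5), so the eigenvalues are -5, -2, 1.
μ=-5: eigenvector (1, 1, 0).
μ=1: eigenvector (-1, 1, -1).
μ=-2: eigenvector (1, 0, 1).
P = [[1, -1, 1], [1, 1, 0], [0, -1, 1]], D = diag(-5, 1, -2), P⁻¹ = [[1, 0, -1], [-1, 1, 1], [-1, 1, 2]].
L² = P·diag(25, 1, 4)·P⁻¹ = [[22, 3, -18], [24, 1, -24], [-3, 3, 7]].
The requested entry is 7.

7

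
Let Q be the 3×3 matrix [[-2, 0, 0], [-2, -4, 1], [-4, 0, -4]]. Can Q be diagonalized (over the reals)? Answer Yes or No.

Characteristic polynomial: p(t) = t^3 + 10t^2 + 32t + 32 = (t + 2)(t + 4)^2.
t = -4 has algebraic multiplicity 2; rank(Q + 4I) = 2, so geometric multiplicity = 1.
Geometric multiplicity < algebraic multiplicity, so Q is not diagonalizable.

No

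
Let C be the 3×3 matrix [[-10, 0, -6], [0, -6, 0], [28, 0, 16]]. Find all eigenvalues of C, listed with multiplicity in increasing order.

Characteristic polynomial: p(r) = r^3 - 28r + 48 = (r - 4)(r - 2)(r + 6).
Roots (with multiplicity): -6, 2, 4.

-6, 2, 4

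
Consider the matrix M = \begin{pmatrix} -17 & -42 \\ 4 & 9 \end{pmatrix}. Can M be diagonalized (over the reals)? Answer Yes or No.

Characteristic polynomial: p(r) = r^2 + 8r + 15 = (r + 3)(r + 5).
All 2 eigenvalues are distinct, so M is diagonalizable.

Yes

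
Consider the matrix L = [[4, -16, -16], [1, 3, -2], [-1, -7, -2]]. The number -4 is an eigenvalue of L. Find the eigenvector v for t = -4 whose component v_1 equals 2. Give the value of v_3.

1

L + 4I = [[8, -16, -16], [1, 7, -2], [-1, -7, 2]].
Solving (L + 4I)v = 0 gives the eigenspace spanned by (2, 0, 1).
With v_1 = 2, v = (2, 0, 1), so v_3 = 1.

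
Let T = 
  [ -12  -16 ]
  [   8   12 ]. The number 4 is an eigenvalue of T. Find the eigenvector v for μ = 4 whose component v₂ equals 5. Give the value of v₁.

T − 4I = [[-16, -16], [8, 8]].
Solving (T − 4I)v = 0 gives the eigenspace spanned by (-5, 5).
With v₂ = 5, v = (-5, 5), so v₁ = -5.

-5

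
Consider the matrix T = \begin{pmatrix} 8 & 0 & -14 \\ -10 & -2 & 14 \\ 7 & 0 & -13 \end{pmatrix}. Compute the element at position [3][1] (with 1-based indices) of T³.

217

Characteristic polynomial: μ^3 + 7μ^2 + 4μ - 12 = (μ - 1)(μ + 2)(μ + 6), so the eigenvalues are -6, -2, 1.
μ=1: eigenvector (2, -2, 1).
μ=-2: eigenvector (0, 1, 0).
μ=-6: eigenvector (-1, 1, -1).
P = [[2, 0, -1], [-2, 1, 1], [1, 0, -1]], D = diag(1, -2, -6), P⁻¹ = [[1, 0, -1], [1, 1, 0], [1, 0, -2]].
T³ = P·diag(1, -8, -216)·P⁻¹ = [[218, 0, -434], [-226, -8, 434], [217, 0, -433]].
The requested entry is 217.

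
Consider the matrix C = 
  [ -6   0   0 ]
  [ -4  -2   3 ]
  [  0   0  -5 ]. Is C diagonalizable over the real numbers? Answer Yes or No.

Characteristic polynomial: p(r) = r^3 + 13r^2 + 52r + 60 = (r + 2)(r + 5)(r + 6).
All 3 eigenvalues are distinct, so C is diagonalizable.

Yes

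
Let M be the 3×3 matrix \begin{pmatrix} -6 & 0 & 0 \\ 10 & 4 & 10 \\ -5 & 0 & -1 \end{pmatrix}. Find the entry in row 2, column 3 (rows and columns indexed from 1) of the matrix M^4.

510

Characteristic polynomial: t^3 + 3t^2 - 22t - 24 = (t - 4)(t + 1)(t + 6), so the eigenvalues are -6, -1, 4.
t=-1: eigenvector (0, -2, 1).
t=4: eigenvector (0, 1, 0).
t=-6: eigenvector (1, -2, 1).
P = [[0, 0, 1], [-2, 1, -2], [1, 0, 1]], D = diag(-1, 4, -6), P⁻¹ = [[-1, 0, 1], [0, 1, 2], [1, 0, 0]].
M⁴ = P·diag(1, 256, 1296)·P⁻¹ = [[1296, 0, 0], [-2590, 256, 510], [1295, 0, 1]].
The requested entry is 510.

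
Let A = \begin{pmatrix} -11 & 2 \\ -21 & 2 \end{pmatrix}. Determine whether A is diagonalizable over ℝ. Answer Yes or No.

Yes

Characteristic polynomial: p(λ) = λ^2 + 9λ + 20 = (λ + 4)(λ + 5).
All 2 eigenvalues are distinct, so A is diagonalizable.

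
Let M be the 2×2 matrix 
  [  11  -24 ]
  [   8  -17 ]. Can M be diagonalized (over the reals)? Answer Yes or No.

Characteristic polynomial: p(r) = r^2 + 6r + 5 = (r + 1)(r + 5).
All 2 eigenvalues are distinct, so M is diagonalizable.

Yes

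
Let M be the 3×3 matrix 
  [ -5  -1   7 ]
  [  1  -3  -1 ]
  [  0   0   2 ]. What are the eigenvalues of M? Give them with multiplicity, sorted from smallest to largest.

Characteristic polynomial: p(μ) = μ^3 + 6μ^2 - 32 = (μ - 2)(μ + 4)^2.
Roots (with multiplicity): -4, -4, 2.

-4, -4, 2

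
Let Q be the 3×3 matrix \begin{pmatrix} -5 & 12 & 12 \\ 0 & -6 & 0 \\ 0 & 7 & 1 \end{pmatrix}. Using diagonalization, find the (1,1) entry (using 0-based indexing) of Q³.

-216

Characteristic polynomial: s^3 + 10s^2 + 19s - 30 = (s - 1)(s + 5)(s + 6), so the eigenvalues are -6, -5, 1.
s=-5: eigenvector (1, 0, 0).
s=-6: eigenvector (0, 1, -1).
s=1: eigenvector (2, 0, 1).
P = [[1, 0, 2], [0, 1, 0], [0, -1, 1]], D = diag(-5, -6, 1), P⁻¹ = [[1, -2, -2], [0, 1, 0], [0, 1, 1]].
Q³ = P·diag(-125, -216, 1)·P⁻¹ = [[-125, 252, 252], [0, -216, 0], [0, 217, 1]].
The requested entry is -216.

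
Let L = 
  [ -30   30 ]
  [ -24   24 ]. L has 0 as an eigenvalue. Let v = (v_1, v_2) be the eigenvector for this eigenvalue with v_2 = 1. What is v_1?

1

L = [[-30, 30], [-24, 24]].
Solving (L)v = 0 gives the eigenspace spanned by (1, 1).
With v_2 = 1, v = (1, 1), so v_1 = 1.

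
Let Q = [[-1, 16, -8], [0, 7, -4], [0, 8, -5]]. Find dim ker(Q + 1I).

2

Q + 1I = [[0, 16, -8], [0, 8, -4], [0, 8, -4]].
This matrix has rank 1, so its null space has dimension 3 − 1 = 2.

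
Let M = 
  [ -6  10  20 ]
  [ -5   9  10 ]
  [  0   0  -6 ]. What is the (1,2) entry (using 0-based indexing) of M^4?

Characteristic polynomial: r^3 + 3r^2 - 22r - 24 = (r - 4)(r + 1)(r + 6), so the eigenvalues are -6, -1, 4.
r=4: eigenvector (1, 1, 0).
r=-1: eigenvector (-2, -1, 0).
r=-6: eigenvector (-4, -2, 1).
P = [[1, -2, -4], [1, -1, -2], [0, 0, 1]], D = diag(4, -1, -6), P⁻¹ = [[-1, 2, 0], [-1, 1, -2], [0, 0, 1]].
M⁴ = P·diag(256, 1, 1296)·P⁻¹ = [[-254, 510, -5180], [-255, 511, -2590], [0, 0, 1296]].
The requested entry is -2590.

-2590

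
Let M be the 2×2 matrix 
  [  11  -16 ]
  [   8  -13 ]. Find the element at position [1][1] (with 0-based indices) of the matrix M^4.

1169

Characteristic polynomial: s^2 + 2s - 15 = (s - 3)(s + 5), so the eigenvalues are -5, 3.
s=-5: eigenvector (1, 1).
s=3: eigenvector (-2, -1).
P = [[1, -2], [1, -1]], D = diag(-5, 3), P⁻¹ = [[-1, 2], [-1, 1]].
M⁴ = P·diag(625, 81)·P⁻¹ = [[-463, 1088], [-544, 1169]].
The requested entry is 1169.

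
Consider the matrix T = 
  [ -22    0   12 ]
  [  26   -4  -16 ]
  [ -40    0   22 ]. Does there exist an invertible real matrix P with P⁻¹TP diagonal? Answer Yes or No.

Characteristic polynomial: p(r) = r^3 + 4r^2 - 4r - 16 = (r - 2)(r + 2)(r + 4).
All 3 eigenvalues are distinct, so T is diagonalizable.

Yes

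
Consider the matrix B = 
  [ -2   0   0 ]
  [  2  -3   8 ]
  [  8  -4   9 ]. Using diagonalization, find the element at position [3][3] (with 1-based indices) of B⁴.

Characteristic polynomial: s^3 - 4s^2 - 7s + 10 = (s - 5)(s - 1)(s + 2), so the eigenvalues are -2, 1, 5.
s=-2: eigenvector (1, 2, 0).
s=1: eigenvector (0, 2, 1).
s=5: eigenvector (0, 1, 1).
P = [[1, 0, 0], [2, 2, 1], [0, 1, 1]], D = diag(-2, 1, 5), P⁻¹ = [[1, 0, 0], [-2, 1, -1], [2, -1, 2]].
B⁴ = P·diag(16, 1, 625)·P⁻¹ = [[16, 0, 0], [1278, -623, 1248], [1248, -624, 1249]].
The requested entry is 1249.

1249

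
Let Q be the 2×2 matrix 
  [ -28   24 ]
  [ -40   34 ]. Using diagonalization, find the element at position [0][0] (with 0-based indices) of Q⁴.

-3584

Characteristic polynomial: s^2 - 6s + 8 = (s - 4)(s - 2), so the eigenvalues are 2, 4.
s=2: eigenvector (4, 5).
s=4: eigenvector (3, 4).
P = [[4, 3], [5, 4]], D = diag(2, 4), P⁻¹ = [[4, -3], [-5, 4]].
Q⁴ = P·diag(16, 256)·P⁻¹ = [[-3584, 2880], [-4800, 3856]].
The requested entry is -3584.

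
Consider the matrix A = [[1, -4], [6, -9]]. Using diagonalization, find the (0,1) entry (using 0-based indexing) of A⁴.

Characteristic polynomial: t^2 + 8t + 15 = (t + 3)(t + 5), so the eigenvalues are -5, -3.
t=-5: eigenvector (2, 3).
t=-3: eigenvector (1, 1).
P = [[2, 1], [3, 1]], D = diag(-5, -3), P⁻¹ = [[-1, 1], [3, -2]].
A⁴ = P·diag(625, 81)·P⁻¹ = [[-1007, 1088], [-1632, 1713]].
The requested entry is 1088.

1088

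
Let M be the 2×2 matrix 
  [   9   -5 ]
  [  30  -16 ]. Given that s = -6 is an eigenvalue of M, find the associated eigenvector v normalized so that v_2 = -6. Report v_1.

M + 6I = [[15, -5], [30, -10]].
Solving (M + 6I)v = 0 gives the eigenspace spanned by (-2, -6).
With v_2 = -6, v = (-2, -6), so v_1 = -2.

-2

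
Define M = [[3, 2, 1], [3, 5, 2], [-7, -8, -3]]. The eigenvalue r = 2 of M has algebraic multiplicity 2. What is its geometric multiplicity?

1

M − 2I = [[1, 2, 1], [3, 3, 2], [-7, -8, -5]].
This matrix has rank 2, so its null space has dimension 3 − 2 = 1.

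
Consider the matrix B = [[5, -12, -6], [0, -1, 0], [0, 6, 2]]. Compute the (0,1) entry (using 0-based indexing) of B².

Characteristic polynomial: μ^3 - 6μ^2 + 3μ + 10 = (μ - 5)(μ - 2)(μ + 1), so the eigenvalues are -1, 2, 5.
μ=5: eigenvector (1, 0, 0).
μ=2: eigenvector (2, 0, 1).
μ=-1: eigenvector (0, 1, -2).
P = [[1, 2, 0], [0, 0, 1], [0, 1, -2]], D = diag(5, 2, -1), P⁻¹ = [[1, -4, -2], [0, 2, 1], [0, 1, 0]].
B² = P·diag(25, 4, 1)·P⁻¹ = [[25, -84, -42], [0, 1, 0], [0, 6, 4]].
The requested entry is -84.

-84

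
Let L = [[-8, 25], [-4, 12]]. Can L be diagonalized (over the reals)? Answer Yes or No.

Characteristic polynomial: p(r) = r^2 - 4r + 4 = (r - 2)^2.
r = 2 has algebraic multiplicity 2; rank(L − 2I) = 1, so geometric multiplicity = 1.
Geometric multiplicity < algebraic multiplicity, so L is not diagonalizable.

No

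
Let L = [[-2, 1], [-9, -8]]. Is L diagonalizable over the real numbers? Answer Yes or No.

No

Characteristic polynomial: p(t) = t^2 + 10t + 25 = (t + 5)^2.
t = -5 has algebraic multiplicity 2; rank(L + 5I) = 1, so geometric multiplicity = 1.
Geometric multiplicity < algebraic multiplicity, so L is not diagonalizable.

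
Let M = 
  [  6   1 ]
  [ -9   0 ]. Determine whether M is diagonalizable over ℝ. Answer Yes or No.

Characteristic polynomial: p(λ) = λ^2 - 6λ + 9 = (λ - 3)^2.
λ = 3 has algebraic multiplicity 2; rank(M − 3I) = 1, so geometric multiplicity = 1.
Geometric multiplicity < algebraic multiplicity, so M is not diagonalizable.

No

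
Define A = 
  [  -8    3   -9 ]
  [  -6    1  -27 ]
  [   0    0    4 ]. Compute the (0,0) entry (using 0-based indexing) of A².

Characteristic polynomial: t^3 + 3t^2 - 18t - 40 = (t - 4)(t + 2)(t + 5), so the eigenvalues are -5, -2, 4.
t=-2: eigenvector (1, 2, 0).
t=4: eigenvector (-2, -5, 1).
t=-5: eigenvector (-1, -1, 0).
P = [[1, -2, -1], [2, -5, -1], [0, 1, 0]], D = diag(-2, 4, -5), P⁻¹ = [[-1, 1, 3], [0, 0, 1], [-2, 1, 1]].
A² = P·diag(4, 16, 25)·P⁻¹ = [[46, -21, -45], [42, -17, -81], [0, 0, 16]].
The requested entry is 46.

46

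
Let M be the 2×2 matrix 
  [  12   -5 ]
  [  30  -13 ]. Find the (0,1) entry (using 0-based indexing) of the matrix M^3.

-35

Characteristic polynomial: μ^2 + μ - 6 = (μ - 2)(μ + 3), so the eigenvalues are -3, 2.
μ=2: eigenvector (-1, -2).
μ=-3: eigenvector (1, 3).
P = [[-1, 1], [-2, 3]], D = diag(2, -3), P⁻¹ = [[-3, 1], [-2, 1]].
M³ = P·diag(8, -27)·P⁻¹ = [[78, -35], [210, -97]].
The requested entry is -35.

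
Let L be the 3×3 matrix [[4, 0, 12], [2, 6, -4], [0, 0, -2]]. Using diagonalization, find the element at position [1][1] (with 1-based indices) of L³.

64

Characteristic polynomial: s^3 - 8s^2 + 4s + 48 = (s - 6)(s - 4)(s + 2), so the eigenvalues are -2, 4, 6.
s=6: eigenvector (0, 1, 0).
s=4: eigenvector (1, -1, 0).
s=-2: eigenvector (-2, 1, 1).
P = [[0, 1, -2], [1, -1, 1], [0, 0, 1]], D = diag(6, 4, -2), P⁻¹ = [[1, 1, 1], [1, 0, 2], [0, 0, 1]].
L³ = P·diag(216, 64, -8)·P⁻¹ = [[64, 0, 144], [152, 216, 80], [0, 0, -8]].
The requested entry is 64.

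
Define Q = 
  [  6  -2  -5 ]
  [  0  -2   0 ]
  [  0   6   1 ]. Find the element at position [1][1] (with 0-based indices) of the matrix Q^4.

Characteristic polynomial: r^3 - 5r^2 - 8r + 12 = (r - 6)(r - 1)(r + 2), so the eigenvalues are -2, 1, 6.
r=6: eigenvector (1, 0, 0).
r=-2: eigenvector (-1, 1, -2).
r=1: eigenvector (1, 0, 1).
P = [[1, -1, 1], [0, 1, 0], [0, -2, 1]], D = diag(6, -2, 1), P⁻¹ = [[1, -1, -1], [0, 1, 0], [0, 2, 1]].
Q⁴ = P·diag(1296, 16, 1)·P⁻¹ = [[1296, -1310, -1295], [0, 16, 0], [0, -30, 1]].
The requested entry is 16.

16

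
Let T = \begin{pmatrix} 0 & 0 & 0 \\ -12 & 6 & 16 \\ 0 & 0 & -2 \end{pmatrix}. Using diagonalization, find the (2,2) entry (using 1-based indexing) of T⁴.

Characteristic polynomial: μ^3 - 4μ^2 - 12μ = μ(μ - 6)(μ + 2), so the eigenvalues are -2, 0, 6.
μ=-2: eigenvector (0, -2, 1).
μ=6: eigenvector (0, 1, 0).
μ=0: eigenvector (1, 2, 0).
P = [[0, 0, 1], [-2, 1, 2], [1, 0, 0]], D = diag(-2, 6, 0), P⁻¹ = [[0, 0, 1], [-2, 1, 2], [1, 0, 0]].
T⁴ = P·diag(16, 1296, 0)·P⁻¹ = [[0, 0, 0], [-2592, 1296, 2560], [0, 0, 16]].
The requested entry is 1296.

1296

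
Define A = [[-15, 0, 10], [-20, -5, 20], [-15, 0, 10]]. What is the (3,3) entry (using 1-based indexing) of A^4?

Characteristic polynomial: λ^3 + 10λ^2 + 25λ = λ(λ + 5)^2, so the eigenvalues are -5, -5, 0.
λ=0: eigenvector (2, 4, 3).
λ=-5: eigenvector (0, 1, 0).
λ=-5: eigenvector (1, 2, 1).
P = [[2, 0, 1], [4, 1, 2], [3, 0, 1]], D = diag(0, -5, -5), P⁻¹ = [[-1, 0, 1], [-2, 1, 0], [3, 0, -2]].
A⁴ = P·diag(0, 625, 625)·P⁻¹ = [[1875, 0, -1250], [2500, 625, -2500], [1875, 0, -1250]].
The requested entry is -1250.

-1250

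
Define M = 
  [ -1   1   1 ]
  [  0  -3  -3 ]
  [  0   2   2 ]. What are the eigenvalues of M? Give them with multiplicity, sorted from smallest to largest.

Characteristic polynomial: p(λ) = λ^3 + 2λ^2 + λ = λ(λ + 1)^2.
Roots (with multiplicity): -1, -1, 0.

-1, -1, 0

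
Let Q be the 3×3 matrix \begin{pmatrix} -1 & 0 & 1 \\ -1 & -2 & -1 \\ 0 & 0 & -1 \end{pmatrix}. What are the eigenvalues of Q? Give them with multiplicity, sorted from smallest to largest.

Characteristic polynomial: p(μ) = μ^3 + 4μ^2 + 5μ + 2 = (μ + 1)^2(μ + 2).
Roots (with multiplicity): -2, -1, -1.

-2, -1, -1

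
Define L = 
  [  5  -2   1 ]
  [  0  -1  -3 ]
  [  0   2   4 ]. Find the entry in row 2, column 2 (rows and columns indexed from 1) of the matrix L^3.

-13

Characteristic polynomial: t^3 - 8t^2 + 17t - 10 = (t - 5)(t - 2)(t - 1), so the eigenvalues are 1, 2, 5.
t=5: eigenvector (1, 0, 0).
t=2: eigenvector (1, 1, -1).
t=1: eigenvector (2, 3, -2).
P = [[1, 1, 2], [0, 1, 3], [0, -1, -2]], D = diag(5, 2, 1), P⁻¹ = [[1, 0, 1], [0, -2, -3], [0, 1, 1]].
L³ = P·diag(125, 8, 1)·P⁻¹ = [[125, -14, 103], [0, -13, -21], [0, 14, 22]].
The requested entry is -13.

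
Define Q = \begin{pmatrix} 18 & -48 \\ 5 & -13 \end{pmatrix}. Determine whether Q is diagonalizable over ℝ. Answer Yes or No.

Characteristic polynomial: p(μ) = μ^2 - 5μ + 6 = (μ - 3)(μ - 2).
All 2 eigenvalues are distinct, so Q is diagonalizable.

Yes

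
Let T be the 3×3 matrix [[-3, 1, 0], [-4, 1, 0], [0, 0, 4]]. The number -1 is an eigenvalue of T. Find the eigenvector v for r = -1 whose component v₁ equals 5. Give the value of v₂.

T + 1I = [[-2, 1, 0], [-4, 2, 0], [0, 0, 5]].
Solving (T + 1I)v = 0 gives the eigenspace spanned by (5, 10, 0).
With v₁ = 5, v = (5, 10, 0), so v₂ = 10.

10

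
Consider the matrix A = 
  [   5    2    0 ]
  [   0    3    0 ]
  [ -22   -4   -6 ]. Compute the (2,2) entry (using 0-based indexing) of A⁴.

1296

Characteristic polynomial: λ^3 - 2λ^2 - 33λ + 90 = (λ - 5)(λ - 3)(λ + 6), so the eigenvalues are -6, 3, 5.
λ=5: eigenvector (1, 0, -2).
λ=3: eigenvector (-1, 1, 2).
λ=-6: eigenvector (0, 0, 1).
P = [[1, -1, 0], [0, 1, 0], [-2, 2, 1]], D = diag(5, 3, -6), P⁻¹ = [[1, 1, 0], [0, 1, 0], [2, 0, 1]].
A⁴ = P·diag(625, 81, 1296)·P⁻¹ = [[625, 544, 0], [0, 81, 0], [1342, -1088, 1296]].
The requested entry is 1296.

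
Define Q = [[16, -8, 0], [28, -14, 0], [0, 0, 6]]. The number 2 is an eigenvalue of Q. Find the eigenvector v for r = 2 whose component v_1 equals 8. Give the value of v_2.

14

Q − 2I = [[14, -8, 0], [28, -16, 0], [0, 0, 4]].
Solving (Q − 2I)v = 0 gives the eigenspace spanned by (8, 14, 0).
With v_1 = 8, v = (8, 14, 0), so v_2 = 14.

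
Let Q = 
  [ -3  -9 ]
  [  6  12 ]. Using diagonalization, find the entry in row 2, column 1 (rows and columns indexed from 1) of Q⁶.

Characteristic polynomial: t^2 - 9t + 18 = (t - 6)(t - 3), so the eigenvalues are 3, 6.
t=6: eigenvector (1, -1).
t=3: eigenvector (3, -2).
P = [[1, 3], [-1, -2]], D = diag(6, 3), P⁻¹ = [[-2, -3], [1, 1]].
Q⁶ = P·diag(46656, 729)·P⁻¹ = [[-91125, -137781], [91854, 138510]].
The requested entry is 91854.

91854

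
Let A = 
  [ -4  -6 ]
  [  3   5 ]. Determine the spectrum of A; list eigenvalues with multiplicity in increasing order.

-1, 2

Characteristic polynomial: p(λ) = λ^2 - λ - 2 = (λ - 2)(λ + 1).
Roots (with multiplicity): -1, 2.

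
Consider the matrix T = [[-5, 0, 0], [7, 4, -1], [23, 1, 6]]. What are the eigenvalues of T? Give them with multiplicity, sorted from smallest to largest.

-5, 5, 5

Characteristic polynomial: p(λ) = λ^3 - 5λ^2 - 25λ + 125 = (λ - 5)^2(λ + 5).
Roots (with multiplicity): -5, 5, 5.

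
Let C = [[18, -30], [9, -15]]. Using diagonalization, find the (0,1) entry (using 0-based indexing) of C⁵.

Characteristic polynomial: r^2 - 3r = r(r - 3), so the eigenvalues are 0, 3.
r=3: eigenvector (2, 1).
r=0: eigenvector (-5, -3).
P = [[2, -5], [1, -3]], D = diag(3, 0), P⁻¹ = [[3, -5], [1, -2]].
C⁵ = P·diag(243, 0)·P⁻¹ = [[1458, -2430], [729, -1215]].
The requested entry is -2430.

-2430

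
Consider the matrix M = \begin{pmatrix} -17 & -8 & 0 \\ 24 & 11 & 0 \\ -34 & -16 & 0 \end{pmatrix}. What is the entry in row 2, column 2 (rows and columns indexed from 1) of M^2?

-71

Characteristic polynomial: λ^3 + 6λ^2 + 5λ = λ(λ + 1)(λ + 5), so the eigenvalues are -5, -1, 0.
λ=-1: eigenvector (1, -2, 2).
λ=-5: eigenvector (2, -3, 4).
λ=0: eigenvector (0, 0, 1).
P = [[1, 2, 0], [-2, -3, 0], [2, 4, 1]], D = diag(-1, -5, 0), P⁻¹ = [[-3, -2, 0], [2, 1, 0], [-2, 0, 1]].
M² = P·diag(1, 25, 0)·P⁻¹ = [[97, 48, 0], [-144, -71, 0], [194, 96, 0]].
The requested entry is -71.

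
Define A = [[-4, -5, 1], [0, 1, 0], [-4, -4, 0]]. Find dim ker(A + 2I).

A + 2I = [[-2, -5, 1], [0, 3, 0], [-4, -4, 2]].
This matrix has rank 2, so its null space has dimension 3 − 2 = 1.

1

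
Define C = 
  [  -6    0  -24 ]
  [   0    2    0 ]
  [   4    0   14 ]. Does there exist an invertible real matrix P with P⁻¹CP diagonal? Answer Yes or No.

Yes

Characteristic polynomial: p(r) = r^3 - 10r^2 + 28r - 24 = (r - 6)(r - 2)^2.
r = 2 has algebraic multiplicity 2; rank(C − 2I) = 1, so geometric multiplicity = 2.
Every eigenvalue has geometric = algebraic multiplicity, so C is diagonalizable.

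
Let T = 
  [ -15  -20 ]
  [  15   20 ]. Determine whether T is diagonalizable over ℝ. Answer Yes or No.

Characteristic polynomial: p(s) = s^2 - 5s = s(s - 5).
All 2 eigenvalues are distinct, so T is diagonalizable.

Yes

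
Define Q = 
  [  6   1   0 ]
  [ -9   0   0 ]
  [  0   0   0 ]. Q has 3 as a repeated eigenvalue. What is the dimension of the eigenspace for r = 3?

Q − 3I = [[3, 1, 0], [-9, -3, 0], [0, 0, -3]].
This matrix has rank 2, so its null space has dimension 3 − 2 = 1.

1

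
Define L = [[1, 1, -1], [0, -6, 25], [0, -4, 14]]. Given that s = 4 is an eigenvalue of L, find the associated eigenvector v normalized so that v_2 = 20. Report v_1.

L − 4I = [[-3, 1, -1], [0, -10, 25], [0, -4, 10]].
Solving (L − 4I)v = 0 gives the eigenspace spanned by (4, 20, 8).
With v_2 = 20, v = (4, 20, 8), so v_1 = 4.

4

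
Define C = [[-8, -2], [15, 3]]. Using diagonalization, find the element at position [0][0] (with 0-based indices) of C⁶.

Characteristic polynomial: μ^2 + 5μ + 6 = (μ + 2)(μ + 3), so the eigenvalues are -3, -2.
μ=-2: eigenvector (1, -3).
μ=-3: eigenvector (2, -5).
P = [[1, 2], [-3, -5]], D = diag(-2, -3), P⁻¹ = [[-5, -2], [3, 1]].
C⁶ = P·diag(64, 729)·P⁻¹ = [[4054, 1330], [-9975, -3261]].
The requested entry is 4054.

4054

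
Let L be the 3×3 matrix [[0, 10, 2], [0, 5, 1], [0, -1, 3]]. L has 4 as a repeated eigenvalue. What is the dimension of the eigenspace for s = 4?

L − 4I = [[-4, 10, 2], [0, 1, 1], [0, -1, -1]].
This matrix has rank 2, so its null space has dimension 3 − 2 = 1.

1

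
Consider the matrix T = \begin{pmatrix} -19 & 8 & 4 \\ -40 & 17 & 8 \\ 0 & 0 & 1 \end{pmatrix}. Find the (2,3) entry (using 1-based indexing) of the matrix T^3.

Characteristic polynomial: s^3 + s^2 - 5s + 3 = (s - 1)^2(s + 3), so the eigenvalues are -3, 1, 1.
s=1: eigenvector (0, 1, -2).
s=-3: eigenvector (1, 2, 0).
s=1: eigenvector (1, 0, 5).
P = [[0, 1, 1], [1, 2, 0], [-2, 0, 5]], D = diag(1, -3, 1), P⁻¹ = [[-10, 5, 2], [5, -2, -1], [-4, 2, 1]].
T³ = P·diag(1, -27, 1)·P⁻¹ = [[-139, 56, 28], [-280, 113, 56], [0, 0, 1]].
The requested entry is 56.

56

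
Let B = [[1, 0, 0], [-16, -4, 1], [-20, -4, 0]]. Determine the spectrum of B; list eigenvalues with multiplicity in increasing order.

-2, -2, 1

Characteristic polynomial: p(r) = r^3 + 3r^2 - 4 = (r - 1)(r + 2)^2.
Roots (with multiplicity): -2, -2, 1.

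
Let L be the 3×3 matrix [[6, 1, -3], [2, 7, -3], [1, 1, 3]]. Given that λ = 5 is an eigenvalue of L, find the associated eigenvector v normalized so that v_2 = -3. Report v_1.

3

L − 5I = [[1, 1, -3], [2, 2, -3], [1, 1, -2]].
Solving (L − 5I)v = 0 gives the eigenspace spanned by (3, -3, 0).
With v_2 = -3, v = (3, -3, 0), so v_1 = 3.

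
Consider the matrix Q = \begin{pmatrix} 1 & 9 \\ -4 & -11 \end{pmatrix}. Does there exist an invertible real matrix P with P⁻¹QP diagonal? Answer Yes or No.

Characteristic polynomial: p(r) = r^2 + 10r + 25 = (r + 5)^2.
r = -5 has algebraic multiplicity 2; rank(Q + 5I) = 1, so geometric multiplicity = 1.
Geometric multiplicity < algebraic multiplicity, so Q is not diagonalizable.

No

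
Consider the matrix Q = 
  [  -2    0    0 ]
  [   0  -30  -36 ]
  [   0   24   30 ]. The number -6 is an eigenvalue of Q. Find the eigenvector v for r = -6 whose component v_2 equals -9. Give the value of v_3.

Q + 6I = [[4, 0, 0], [0, -24, -36], [0, 24, 36]].
Solving (Q + 6I)v = 0 gives the eigenspace spanned by (0, -9, 6).
With v_2 = -9, v = (0, -9, 6), so v_3 = 6.

6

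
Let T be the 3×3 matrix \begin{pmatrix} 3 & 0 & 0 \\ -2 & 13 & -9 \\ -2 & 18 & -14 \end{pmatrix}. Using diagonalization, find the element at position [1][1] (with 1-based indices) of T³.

27

Characteristic polynomial: s^3 - 2s^2 - 23s + 60 = (s - 4)(s - 3)(s + 5), so the eigenvalues are -5, 3, 4.
s=3: eigenvector (1, 2, 2).
s=4: eigenvector (0, -1, -1).
s=-5: eigenvector (0, 1, 2).
P = [[1, 0, 0], [2, -1, 1], [2, -1, 2]], D = diag(3, 4, -5), P⁻¹ = [[1, 0, 0], [2, -2, 1], [0, -1, 1]].
T³ = P·diag(27, 64, -125)·P⁻¹ = [[27, 0, 0], [-74, 253, -189], [-74, 378, -314]].
The requested entry is 27.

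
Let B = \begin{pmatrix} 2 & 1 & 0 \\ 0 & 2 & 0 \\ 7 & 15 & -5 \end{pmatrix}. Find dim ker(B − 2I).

1

B − 2I = [[0, 1, 0], [0, 0, 0], [7, 15, -7]].
This matrix has rank 2, so its null space has dimension 3 − 2 = 1.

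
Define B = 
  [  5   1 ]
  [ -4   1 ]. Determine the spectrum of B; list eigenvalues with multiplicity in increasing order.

Characteristic polynomial: p(s) = s^2 - 6s + 9 = (s - 3)^2.
Roots (with multiplicity): 3, 3.

3, 3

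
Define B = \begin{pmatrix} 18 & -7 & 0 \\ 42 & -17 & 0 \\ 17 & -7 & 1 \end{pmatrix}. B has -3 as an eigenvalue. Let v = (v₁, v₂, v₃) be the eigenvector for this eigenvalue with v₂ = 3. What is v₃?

1

B + 3I = [[21, -7, 0], [42, -14, 0], [17, -7, 4]].
Solving (B + 3I)v = 0 gives the eigenspace spanned by (1, 3, 1).
With v₂ = 3, v = (1, 3, 1), so v₃ = 1.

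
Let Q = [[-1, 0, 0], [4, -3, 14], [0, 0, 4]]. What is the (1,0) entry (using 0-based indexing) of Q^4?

Characteristic polynomial: t^3 - 13t - 12 = (t - 4)(t + 1)(t + 3), so the eigenvalues are -3, -1, 4.
t=-1: eigenvector (1, 2, 0).
t=-3: eigenvector (0, 1, 0).
t=4: eigenvector (0, 2, 1).
P = [[1, 0, 0], [2, 1, 2], [0, 0, 1]], D = diag(-1, -3, 4), P⁻¹ = [[1, 0, 0], [-2, 1, -2], [0, 0, 1]].
Q⁴ = P·diag(1, 81, 256)·P⁻¹ = [[1, 0, 0], [-160, 81, 350], [0, 0, 256]].
The requested entry is -160.

-160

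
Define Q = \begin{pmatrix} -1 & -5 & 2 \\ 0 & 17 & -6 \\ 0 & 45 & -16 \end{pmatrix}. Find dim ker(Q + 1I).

Q + 1I = [[0, -5, 2], [0, 18, -6], [0, 45, -15]].
This matrix has rank 2, so its null space has dimension 3 − 2 = 1.

1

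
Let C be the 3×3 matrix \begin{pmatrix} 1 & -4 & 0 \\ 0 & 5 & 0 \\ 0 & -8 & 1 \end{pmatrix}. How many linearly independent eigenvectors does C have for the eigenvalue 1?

2

C − 1I = [[0, -4, 0], [0, 4, 0], [0, -8, 0]].
This matrix has rank 1, so its null space has dimension 3 − 1 = 2.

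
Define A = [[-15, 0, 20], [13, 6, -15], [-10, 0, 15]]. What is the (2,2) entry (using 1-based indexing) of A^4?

Characteristic polynomial: λ^3 - 6λ^2 - 25λ + 150 = (λ - 6)(λ - 5)(λ + 5), so the eigenvalues are -5, 5, 6.
λ=5: eigenvector (-1, -2, -1).
λ=6: eigenvector (0, 1, 0).
λ=-5: eigenvector (2, -1, 1).
P = [[-1, 0, 2], [-2, 1, -1], [-1, 0, 1]], D = diag(5, 6, -5), P⁻¹ = [[1, 0, -2], [3, 1, -5], [1, 0, -1]].
A⁴ = P·diag(625, 1296, 625)·P⁻¹ = [[625, 0, 0], [2013, 1296, -3355], [0, 0, 625]].
The requested entry is 1296.

1296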